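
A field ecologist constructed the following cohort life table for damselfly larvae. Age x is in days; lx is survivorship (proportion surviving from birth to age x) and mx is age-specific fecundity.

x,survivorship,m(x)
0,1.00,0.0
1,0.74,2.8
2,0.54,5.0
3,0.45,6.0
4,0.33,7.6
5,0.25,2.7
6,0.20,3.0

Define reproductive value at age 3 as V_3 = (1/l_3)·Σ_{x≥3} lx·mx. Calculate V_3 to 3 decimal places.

14.407

lx·mx for x ≥ 3: 2.7, 2.508, 0.675, 0.6 → sum = 6.483
V_3 = 6.483 / l_3 = 6.483 / 0.45 = 14.406667… → 14.407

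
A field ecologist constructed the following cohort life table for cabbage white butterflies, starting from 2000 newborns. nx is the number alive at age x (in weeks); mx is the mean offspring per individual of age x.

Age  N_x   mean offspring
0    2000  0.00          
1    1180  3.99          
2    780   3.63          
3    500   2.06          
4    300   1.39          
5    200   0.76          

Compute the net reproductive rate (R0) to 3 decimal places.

4.569

lx = nx/n0 = nx/2000: 1, 0.59, 0.39, 0.25, 0.15, 0.1
lx·mx by age: 0, 2.3541, 1.4157, 0.515, 0.2085, 0.076
R0 = Σ lx·mx = 4.5693 → 4.569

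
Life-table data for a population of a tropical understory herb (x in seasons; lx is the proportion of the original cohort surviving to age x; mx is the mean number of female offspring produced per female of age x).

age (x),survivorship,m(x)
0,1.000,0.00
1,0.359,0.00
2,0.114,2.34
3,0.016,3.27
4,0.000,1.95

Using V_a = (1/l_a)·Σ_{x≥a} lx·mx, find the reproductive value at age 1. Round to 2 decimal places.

0.89

lx·mx for x ≥ 1: 0, 0.26676, 0.05232, 0 → sum = 0.31908
V_1 = 0.31908 / l_1 = 0.31908 / 0.359 = 0.888802… → 0.89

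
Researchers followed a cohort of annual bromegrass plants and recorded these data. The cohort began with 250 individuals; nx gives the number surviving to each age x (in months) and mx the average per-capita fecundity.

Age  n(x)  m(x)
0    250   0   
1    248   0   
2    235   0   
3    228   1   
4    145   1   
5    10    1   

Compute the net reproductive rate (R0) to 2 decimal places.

1.53

lx = nx/n0 = nx/250: 1, 0.992, 0.94, 0.912, 0.58, 0.04
lx·mx by age: 0, 0, 0, 0.912, 0.58, 0.04
R0 = Σ lx·mx = 1.532 → 1.53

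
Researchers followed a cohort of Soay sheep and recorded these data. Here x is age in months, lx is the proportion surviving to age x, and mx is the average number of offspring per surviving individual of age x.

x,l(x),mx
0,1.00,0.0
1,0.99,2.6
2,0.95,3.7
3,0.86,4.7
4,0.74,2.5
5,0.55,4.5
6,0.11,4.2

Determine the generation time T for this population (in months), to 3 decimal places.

2.968

lx·mx: 0, 2.574, 3.515, 4.042, 1.85, 2.475, 0.462 → R0 = 14.918
x·lx·mx: 0, 2.574, 7.03, 12.126, 7.4, 12.375, 2.772 → Σ = 44.277
T = 44.277 / 14.918 = 2.968025… → 2.968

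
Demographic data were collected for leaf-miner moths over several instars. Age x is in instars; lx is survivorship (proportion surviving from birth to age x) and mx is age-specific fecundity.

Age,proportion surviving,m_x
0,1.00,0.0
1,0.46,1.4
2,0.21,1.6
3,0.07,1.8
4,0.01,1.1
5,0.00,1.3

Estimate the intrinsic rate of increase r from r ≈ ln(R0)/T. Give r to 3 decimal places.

R0 = Σ lx·mx = 0 + 0.644 + 0.336 + 0.126 + 0.011 + 0 = 1.117
Σ x·lx·mx = 1.738; T = 1.738/1.117 = 1.55595…
r ≈ ln(R0)/T = ln(1.117)/1.55595… = 0.07111… → 0.071

0.071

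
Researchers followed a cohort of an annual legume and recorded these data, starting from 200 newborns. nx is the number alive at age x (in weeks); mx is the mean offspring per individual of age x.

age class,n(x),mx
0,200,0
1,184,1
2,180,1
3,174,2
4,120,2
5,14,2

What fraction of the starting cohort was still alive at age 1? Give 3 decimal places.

0.920

l_1 = n_1/n_0 = 184/200 = 0.92 → 0.920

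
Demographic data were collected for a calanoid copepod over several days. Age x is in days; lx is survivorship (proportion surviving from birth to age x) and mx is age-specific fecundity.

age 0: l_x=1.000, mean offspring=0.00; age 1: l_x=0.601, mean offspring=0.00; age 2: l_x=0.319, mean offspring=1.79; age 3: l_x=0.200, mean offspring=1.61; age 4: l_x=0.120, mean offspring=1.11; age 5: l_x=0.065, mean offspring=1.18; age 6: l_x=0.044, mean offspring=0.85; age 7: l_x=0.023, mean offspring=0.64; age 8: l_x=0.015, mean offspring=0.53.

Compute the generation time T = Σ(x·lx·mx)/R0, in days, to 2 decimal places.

lx·mx: 0, 0, 0.57101, 0.322, 0.1332, 0.0767, 0.0374, 0.01472, 0.00795 → R0 = 1.16298
x·lx·mx: 0, 0, 1.14202, 0.966, 0.5328, 0.3835, 0.2244, 0.10304, 0.0636 → Σ = 3.41536
T = 3.41536 / 1.16298 = 2.936732… → 2.94

2.94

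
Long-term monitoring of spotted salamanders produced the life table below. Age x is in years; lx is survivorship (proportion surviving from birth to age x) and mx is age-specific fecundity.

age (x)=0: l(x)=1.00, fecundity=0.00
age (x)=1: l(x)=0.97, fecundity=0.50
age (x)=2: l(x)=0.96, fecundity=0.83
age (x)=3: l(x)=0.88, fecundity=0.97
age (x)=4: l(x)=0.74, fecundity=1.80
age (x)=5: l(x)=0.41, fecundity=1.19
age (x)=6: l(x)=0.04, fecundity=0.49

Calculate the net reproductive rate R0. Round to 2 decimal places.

3.97

lx·mx by age: 0, 0.485, 0.7968, 0.8536, 1.332, 0.4879, 0.0196
R0 = Σ lx·mx = 3.9749 → 3.97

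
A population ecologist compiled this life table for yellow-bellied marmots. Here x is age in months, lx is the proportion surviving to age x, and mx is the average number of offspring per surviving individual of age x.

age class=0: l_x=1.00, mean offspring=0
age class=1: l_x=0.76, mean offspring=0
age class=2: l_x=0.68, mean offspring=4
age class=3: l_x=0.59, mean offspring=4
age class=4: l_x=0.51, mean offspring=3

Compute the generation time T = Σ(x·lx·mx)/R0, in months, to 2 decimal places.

lx·mx: 0, 0, 2.72, 2.36, 1.53 → R0 = 6.61
x·lx·mx: 0, 0, 5.44, 7.08, 6.12 → Σ = 18.64
T = 18.64 / 6.61 = 2.81997… → 2.82

2.82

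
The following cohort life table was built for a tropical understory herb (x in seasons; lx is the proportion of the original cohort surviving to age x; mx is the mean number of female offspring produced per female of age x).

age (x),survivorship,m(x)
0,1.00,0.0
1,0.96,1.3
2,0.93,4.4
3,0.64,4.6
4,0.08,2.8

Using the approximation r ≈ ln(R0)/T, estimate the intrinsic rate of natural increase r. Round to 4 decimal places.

0.9507

R0 = Σ lx·mx = 0 + 1.248 + 4.092 + 2.944 + 0.224 = 8.508
Σ x·lx·mx = 19.16; T = 19.16/8.508 = 2.252…
r ≈ ln(R0)/T = ln(8.508)/2.252… = 0.950714… → 0.9507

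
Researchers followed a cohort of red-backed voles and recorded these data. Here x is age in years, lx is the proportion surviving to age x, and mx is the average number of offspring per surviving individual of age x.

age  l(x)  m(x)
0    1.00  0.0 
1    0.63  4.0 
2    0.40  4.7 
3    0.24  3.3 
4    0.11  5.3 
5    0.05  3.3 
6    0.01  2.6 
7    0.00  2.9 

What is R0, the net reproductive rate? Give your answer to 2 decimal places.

5.97

lx·mx by age: 0, 2.52, 1.88, 0.792, 0.583, 0.165, 0.026, 0
R0 = Σ lx·mx = 5.966 → 5.97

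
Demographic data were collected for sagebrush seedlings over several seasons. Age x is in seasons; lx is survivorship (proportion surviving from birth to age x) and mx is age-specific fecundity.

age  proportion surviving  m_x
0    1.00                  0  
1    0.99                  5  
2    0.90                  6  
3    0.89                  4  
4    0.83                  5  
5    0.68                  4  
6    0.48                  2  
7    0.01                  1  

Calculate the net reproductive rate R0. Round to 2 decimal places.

lx·mx by age: 0, 4.95, 5.4, 3.56, 4.15, 2.72, 0.96, 0.01
R0 = Σ lx·mx = 21.75 → 21.75

21.75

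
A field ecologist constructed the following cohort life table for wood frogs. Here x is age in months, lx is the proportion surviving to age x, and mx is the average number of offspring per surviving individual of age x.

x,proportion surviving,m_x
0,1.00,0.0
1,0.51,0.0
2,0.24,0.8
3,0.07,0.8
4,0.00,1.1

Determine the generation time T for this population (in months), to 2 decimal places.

2.23

lx·mx: 0, 0, 0.192, 0.056, 0 → R0 = 0.248
x·lx·mx: 0, 0, 0.384, 0.168, 0 → Σ = 0.552
T = 0.552 / 0.248 = 2.225806… → 2.23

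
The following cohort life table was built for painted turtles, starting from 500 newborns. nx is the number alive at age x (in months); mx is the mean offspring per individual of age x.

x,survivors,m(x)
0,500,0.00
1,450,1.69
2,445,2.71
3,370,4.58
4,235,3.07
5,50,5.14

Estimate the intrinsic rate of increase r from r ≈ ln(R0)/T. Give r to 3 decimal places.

0.832

lx = nx/n0 = nx/500: 1, 0.9, 0.89, 0.74, 0.47, 0.1
R0 = Σ lx·mx = 0 + 1.521 + 2.4119 + 3.3892 + 1.4429 + 0.514 = 9.279
Σ x·lx·mx = 24.854; T = 24.854/9.279 = 2.67852…
r ≈ ln(R0)/T = ln(9.279)/2.67852… = 0.83171… → 0.832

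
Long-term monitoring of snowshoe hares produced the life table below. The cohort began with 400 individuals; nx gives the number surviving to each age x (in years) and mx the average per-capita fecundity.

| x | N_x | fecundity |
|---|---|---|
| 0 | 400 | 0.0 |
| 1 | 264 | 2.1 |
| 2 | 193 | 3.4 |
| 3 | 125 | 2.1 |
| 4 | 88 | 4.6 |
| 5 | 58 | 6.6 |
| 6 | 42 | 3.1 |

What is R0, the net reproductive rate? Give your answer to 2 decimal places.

5.98

lx = nx/n0 = nx/400: 1, 0.66, 0.4825, 0.3125, 0.22, 0.145, 0.105
lx·mx by age: 0, 1.386, 1.6405, 0.65625, 1.012, 0.957, 0.3255
R0 = Σ lx·mx = 5.97725 → 5.98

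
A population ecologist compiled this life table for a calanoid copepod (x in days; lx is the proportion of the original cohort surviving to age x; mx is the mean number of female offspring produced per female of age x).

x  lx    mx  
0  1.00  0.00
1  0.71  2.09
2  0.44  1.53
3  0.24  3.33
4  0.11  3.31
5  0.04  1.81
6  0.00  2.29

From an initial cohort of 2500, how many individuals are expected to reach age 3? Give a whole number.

600

Expected survivors = N0 · l_3 = 2500 × 0.24 = 600 → 600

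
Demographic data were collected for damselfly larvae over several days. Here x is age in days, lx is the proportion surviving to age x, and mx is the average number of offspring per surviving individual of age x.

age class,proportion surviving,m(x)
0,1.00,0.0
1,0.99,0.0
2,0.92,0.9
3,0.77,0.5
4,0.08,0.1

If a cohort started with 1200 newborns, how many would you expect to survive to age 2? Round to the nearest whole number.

Expected survivors = N0 · l_2 = 1200 × 0.92 = 1104 → 1104

1104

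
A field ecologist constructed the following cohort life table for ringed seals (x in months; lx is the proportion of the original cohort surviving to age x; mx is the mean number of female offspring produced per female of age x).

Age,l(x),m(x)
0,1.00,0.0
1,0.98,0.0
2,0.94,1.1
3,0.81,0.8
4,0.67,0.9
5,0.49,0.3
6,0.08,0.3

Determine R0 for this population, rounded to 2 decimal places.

lx·mx by age: 0, 0, 1.034, 0.648, 0.603, 0.147, 0.024
R0 = Σ lx·mx = 2.456 → 2.46

2.46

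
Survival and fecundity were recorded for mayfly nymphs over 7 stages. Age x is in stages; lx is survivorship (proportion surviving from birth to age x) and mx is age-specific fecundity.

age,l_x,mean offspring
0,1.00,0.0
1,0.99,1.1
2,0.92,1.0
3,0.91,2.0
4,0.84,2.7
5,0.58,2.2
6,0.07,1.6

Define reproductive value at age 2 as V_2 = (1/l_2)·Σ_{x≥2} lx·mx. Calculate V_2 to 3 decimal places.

6.952

lx·mx for x ≥ 2: 0.92, 1.82, 2.268, 1.276, 0.112 → sum = 6.396
V_2 = 6.396 / l_2 = 6.396 / 0.92 = 6.952174… → 6.952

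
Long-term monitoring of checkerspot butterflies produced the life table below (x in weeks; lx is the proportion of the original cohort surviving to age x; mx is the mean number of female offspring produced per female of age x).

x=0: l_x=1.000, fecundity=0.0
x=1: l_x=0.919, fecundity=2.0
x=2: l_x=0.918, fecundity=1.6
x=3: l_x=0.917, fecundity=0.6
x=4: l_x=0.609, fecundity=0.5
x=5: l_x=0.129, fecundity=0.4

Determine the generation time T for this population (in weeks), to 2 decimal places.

lx·mx: 0, 1.838, 1.4688, 0.5502, 0.3045, 0.0516 → R0 = 4.2131
x·lx·mx: 0, 1.838, 2.9376, 1.6506, 1.218, 0.258 → Σ = 7.9022
T = 7.9022 / 4.2131 = 1.875626… → 1.88

1.88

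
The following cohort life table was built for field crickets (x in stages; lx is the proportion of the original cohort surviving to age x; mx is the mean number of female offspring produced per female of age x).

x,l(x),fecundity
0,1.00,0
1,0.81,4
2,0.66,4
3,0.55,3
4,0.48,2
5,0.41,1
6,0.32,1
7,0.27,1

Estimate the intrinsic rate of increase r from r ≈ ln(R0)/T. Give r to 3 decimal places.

0.922

R0 = Σ lx·mx = 0 + 3.24 + 2.64 + 1.65 + 0.96 + 0.41 + 0.32 + 0.27 = 9.49
Σ x·lx·mx = 23.17; T = 23.17/9.49 = 2.44152…
r ≈ ln(R0)/T = ln(9.49)/2.44152… = 0.92166… → 0.922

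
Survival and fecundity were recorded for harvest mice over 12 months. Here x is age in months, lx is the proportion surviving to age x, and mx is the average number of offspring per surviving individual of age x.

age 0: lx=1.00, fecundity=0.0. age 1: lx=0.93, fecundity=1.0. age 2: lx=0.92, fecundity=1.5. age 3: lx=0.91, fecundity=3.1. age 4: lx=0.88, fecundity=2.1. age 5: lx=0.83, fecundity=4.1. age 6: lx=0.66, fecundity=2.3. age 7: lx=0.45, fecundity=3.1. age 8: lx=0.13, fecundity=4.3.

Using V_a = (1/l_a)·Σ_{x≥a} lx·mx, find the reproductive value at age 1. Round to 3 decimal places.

14.897

lx·mx for x ≥ 1: 0.93, 1.38, 2.821, 1.848, 3.403, 1.518, 1.395, 0.559 → sum = 13.854
V_1 = 13.854 / l_1 = 13.854 / 0.93 = 14.896774… → 14.897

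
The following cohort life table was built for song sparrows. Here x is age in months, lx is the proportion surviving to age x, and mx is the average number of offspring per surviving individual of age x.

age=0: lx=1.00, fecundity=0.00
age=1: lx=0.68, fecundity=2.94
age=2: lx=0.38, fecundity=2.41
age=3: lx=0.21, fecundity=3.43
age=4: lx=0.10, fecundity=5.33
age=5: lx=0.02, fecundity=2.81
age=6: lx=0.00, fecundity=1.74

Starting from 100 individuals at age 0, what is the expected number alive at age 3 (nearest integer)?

21

Expected survivors = N0 · l_3 = 100 × 0.21 = 21 → 21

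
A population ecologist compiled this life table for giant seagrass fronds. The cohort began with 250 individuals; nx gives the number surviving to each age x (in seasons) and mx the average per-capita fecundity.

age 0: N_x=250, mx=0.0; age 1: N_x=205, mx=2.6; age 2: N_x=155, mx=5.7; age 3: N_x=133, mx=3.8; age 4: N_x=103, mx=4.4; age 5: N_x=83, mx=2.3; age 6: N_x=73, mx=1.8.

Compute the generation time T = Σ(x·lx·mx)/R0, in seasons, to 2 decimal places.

2.73

lx = nx/n0 = nx/250: 1, 0.82, 0.62, 0.532, 0.412, 0.332, 0.292
lx·mx: 0, 2.132, 3.534, 2.0216, 1.8128, 0.7636, 0.5256 → R0 = 10.7896
x·lx·mx: 0, 2.132, 7.068, 6.0648, 7.2512, 3.818, 3.1536 → Σ = 29.4876
T = 29.4876 / 10.7896 = 2.732965… → 2.73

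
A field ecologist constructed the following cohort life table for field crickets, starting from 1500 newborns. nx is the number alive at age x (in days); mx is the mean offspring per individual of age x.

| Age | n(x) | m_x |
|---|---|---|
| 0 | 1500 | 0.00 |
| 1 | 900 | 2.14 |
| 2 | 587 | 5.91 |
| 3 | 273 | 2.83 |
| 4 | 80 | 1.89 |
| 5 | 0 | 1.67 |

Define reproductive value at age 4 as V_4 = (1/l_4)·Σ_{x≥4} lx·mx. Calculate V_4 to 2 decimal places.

1.89

lx = nx/n0 = nx/1500: 1, 0.6, 0.39133…, 0.182, 0.05333…, 0
lx·mx for x ≥ 4: 0.1008…, 0 → sum = 0.1008…
V_4 = 0.1008… / l_4 = 0.1008… / 0.053333… = 1.89… → 1.89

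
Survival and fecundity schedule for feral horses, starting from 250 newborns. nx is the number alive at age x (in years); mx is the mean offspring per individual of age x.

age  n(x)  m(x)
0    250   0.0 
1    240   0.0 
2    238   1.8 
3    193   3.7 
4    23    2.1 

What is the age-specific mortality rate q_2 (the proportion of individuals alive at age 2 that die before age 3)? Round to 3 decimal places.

lx = nx/n0 = nx/250: 1, 0.96, 0.952, 0.772, 0.092
q_2 = (l_2 − l_3) / l_2 = (0.952 − 0.772) / 0.952
     = 0.18 / 0.952 = 0.189076… → 0.189

0.189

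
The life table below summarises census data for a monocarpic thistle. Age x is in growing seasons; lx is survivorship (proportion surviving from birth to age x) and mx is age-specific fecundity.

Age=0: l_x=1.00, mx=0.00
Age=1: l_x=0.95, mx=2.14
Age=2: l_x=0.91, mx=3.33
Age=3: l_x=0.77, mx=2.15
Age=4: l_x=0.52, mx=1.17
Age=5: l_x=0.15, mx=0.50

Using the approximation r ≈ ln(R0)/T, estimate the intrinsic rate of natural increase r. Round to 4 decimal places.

R0 = Σ lx·mx = 0 + 2.033 + 3.0303 + 1.6555 + 0.6084 + 0.075 = 7.4022
Σ x·lx·mx = 15.8687; T = 15.8687/7.4022 = 2.14378…
r ≈ ln(R0)/T = ln(7.4022)/2.14378… = 0.93376… → 0.9338

0.9338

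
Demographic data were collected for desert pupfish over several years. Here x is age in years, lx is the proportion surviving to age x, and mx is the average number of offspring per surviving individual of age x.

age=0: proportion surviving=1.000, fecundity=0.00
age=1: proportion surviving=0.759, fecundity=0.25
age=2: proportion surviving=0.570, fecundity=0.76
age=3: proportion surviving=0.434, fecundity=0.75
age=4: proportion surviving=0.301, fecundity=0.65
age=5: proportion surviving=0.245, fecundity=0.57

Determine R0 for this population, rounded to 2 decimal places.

1.28

lx·mx by age: 0, 0.18975, 0.4332, 0.3255, 0.19565, 0.13965
R0 = Σ lx·mx = 1.28375 → 1.28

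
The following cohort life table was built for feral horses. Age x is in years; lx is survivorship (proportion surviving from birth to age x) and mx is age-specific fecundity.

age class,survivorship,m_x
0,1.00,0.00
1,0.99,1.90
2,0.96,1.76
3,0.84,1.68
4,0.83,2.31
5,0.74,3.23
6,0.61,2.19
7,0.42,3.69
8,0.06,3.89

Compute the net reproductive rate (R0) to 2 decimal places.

12.41

lx·mx by age: 0, 1.881, 1.6896, 1.4112, 1.9173, 2.3902, 1.3359, 1.5498, 0.2334
R0 = Σ lx·mx = 12.4084 → 12.41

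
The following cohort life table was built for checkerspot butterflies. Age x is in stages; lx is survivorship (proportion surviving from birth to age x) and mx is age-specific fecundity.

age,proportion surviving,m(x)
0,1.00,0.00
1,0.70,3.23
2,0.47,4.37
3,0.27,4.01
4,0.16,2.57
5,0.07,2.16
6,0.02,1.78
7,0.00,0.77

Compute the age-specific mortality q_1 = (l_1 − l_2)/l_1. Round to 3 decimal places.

q_1 = (l_1 − l_2) / l_1 = (0.7 − 0.47) / 0.7
     = 0.23 / 0.7 = 0.328571… → 0.329

0.329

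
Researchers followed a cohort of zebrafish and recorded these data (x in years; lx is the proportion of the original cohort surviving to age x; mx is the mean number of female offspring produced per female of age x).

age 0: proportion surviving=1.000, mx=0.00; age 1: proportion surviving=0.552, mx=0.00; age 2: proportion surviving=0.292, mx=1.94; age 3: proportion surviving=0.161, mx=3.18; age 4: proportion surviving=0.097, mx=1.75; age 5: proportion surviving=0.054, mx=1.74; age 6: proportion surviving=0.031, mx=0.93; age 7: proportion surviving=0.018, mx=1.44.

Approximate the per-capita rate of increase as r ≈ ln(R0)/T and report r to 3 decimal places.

R0 = Σ lx·mx = 0 + 0 + 0.56648 + 0.51198 + 0.16975 + 0.09396 + 0.02883 + 0.02592 = 1.39692
Σ x·lx·mx = 4.17212; T = 4.17212/1.39692 = 2.98666…
r ≈ ln(R0)/T = ln(1.39692)/2.98666… = 0.11192… → 0.112

0.112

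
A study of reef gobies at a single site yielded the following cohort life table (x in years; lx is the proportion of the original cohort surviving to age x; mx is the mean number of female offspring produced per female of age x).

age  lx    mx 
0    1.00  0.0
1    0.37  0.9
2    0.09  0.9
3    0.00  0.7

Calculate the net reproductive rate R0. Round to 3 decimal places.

0.414

lx·mx by age: 0, 0.333, 0.081, 0
R0 = Σ lx·mx = 0.414 → 0.414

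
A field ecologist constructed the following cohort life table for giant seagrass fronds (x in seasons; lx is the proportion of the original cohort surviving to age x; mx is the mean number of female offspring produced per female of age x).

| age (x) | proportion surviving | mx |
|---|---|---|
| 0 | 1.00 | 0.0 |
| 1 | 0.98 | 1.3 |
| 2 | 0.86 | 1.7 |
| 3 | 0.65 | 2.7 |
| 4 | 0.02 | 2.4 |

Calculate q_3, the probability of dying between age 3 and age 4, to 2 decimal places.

q_3 = (l_3 − l_4) / l_3 = (0.65 − 0.02) / 0.65
     = 0.63 / 0.65 = 0.969231… → 0.97

0.97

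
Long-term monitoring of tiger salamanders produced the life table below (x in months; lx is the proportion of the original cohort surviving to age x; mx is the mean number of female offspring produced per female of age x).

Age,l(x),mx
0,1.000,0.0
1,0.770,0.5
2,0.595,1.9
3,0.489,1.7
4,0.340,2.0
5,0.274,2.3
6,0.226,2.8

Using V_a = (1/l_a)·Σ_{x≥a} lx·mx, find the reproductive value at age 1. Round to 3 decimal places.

lx·mx for x ≥ 1: 0.385, 1.1305, 0.8313, 0.68, 0.6302, 0.6328 → sum = 4.2898
V_1 = 4.2898 / l_1 = 4.2898 / 0.77 = 5.571169… → 5.571

5.571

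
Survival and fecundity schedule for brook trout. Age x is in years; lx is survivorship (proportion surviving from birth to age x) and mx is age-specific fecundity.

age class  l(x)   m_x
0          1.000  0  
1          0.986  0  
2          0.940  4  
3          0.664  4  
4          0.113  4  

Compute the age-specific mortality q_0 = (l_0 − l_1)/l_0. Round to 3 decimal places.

0.014

q_0 = (l_0 − l_1) / l_0 = (1 − 0.986) / 1
     = 0.014 / 1 = 0.014 → 0.014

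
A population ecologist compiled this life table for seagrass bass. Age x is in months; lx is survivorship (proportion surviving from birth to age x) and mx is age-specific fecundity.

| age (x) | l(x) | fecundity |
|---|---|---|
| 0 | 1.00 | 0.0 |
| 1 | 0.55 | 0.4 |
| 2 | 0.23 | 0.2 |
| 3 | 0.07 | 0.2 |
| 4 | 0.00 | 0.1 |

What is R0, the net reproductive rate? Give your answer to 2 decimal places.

lx·mx by age: 0, 0.22, 0.046, 0.014, 0
R0 = Σ lx·mx = 0.28 → 0.28

0.28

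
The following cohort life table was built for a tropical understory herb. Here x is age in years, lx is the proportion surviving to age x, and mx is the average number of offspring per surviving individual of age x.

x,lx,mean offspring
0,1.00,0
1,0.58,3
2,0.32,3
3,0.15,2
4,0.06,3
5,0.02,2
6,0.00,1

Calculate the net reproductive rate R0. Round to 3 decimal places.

lx·mx by age: 0, 1.74, 0.96, 0.3, 0.18, 0.04, 0
R0 = Σ lx·mx = 3.22 → 3.220

3.220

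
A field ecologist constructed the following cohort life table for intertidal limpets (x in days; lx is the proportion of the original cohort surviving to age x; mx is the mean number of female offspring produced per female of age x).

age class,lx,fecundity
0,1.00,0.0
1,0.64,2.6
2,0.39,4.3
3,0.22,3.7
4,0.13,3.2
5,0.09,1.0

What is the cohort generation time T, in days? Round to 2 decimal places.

2.05

lx·mx: 0, 1.664, 1.677, 0.814, 0.416, 0.09 → R0 = 4.661
x·lx·mx: 0, 1.664, 3.354, 2.442, 1.664, 0.45 → Σ = 9.574
T = 9.574 / 4.661 = 2.054066… → 2.05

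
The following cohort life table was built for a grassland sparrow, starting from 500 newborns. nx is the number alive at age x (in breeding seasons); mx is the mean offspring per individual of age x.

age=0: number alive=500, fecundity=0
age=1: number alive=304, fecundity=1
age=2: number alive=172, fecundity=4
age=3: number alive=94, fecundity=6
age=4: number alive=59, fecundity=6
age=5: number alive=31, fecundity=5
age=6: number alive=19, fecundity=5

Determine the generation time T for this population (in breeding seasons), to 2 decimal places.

2.84

lx = nx/n0 = nx/500: 1, 0.608, 0.344, 0.188, 0.118, 0.062, 0.038
lx·mx: 0, 0.608, 1.376, 1.128, 0.708, 0.31, 0.19 → R0 = 4.32
x·lx·mx: 0, 0.608, 2.752, 3.384, 2.832, 1.55, 1.14 → Σ = 12.266
T = 12.266 / 4.32 = 2.839352… → 2.84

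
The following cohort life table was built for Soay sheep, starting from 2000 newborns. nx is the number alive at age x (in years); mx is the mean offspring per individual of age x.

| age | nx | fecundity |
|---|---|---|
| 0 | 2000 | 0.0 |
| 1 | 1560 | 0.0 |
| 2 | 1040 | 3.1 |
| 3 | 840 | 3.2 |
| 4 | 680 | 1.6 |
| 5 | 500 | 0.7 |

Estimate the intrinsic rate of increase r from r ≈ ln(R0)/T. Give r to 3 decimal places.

lx = nx/n0 = nx/2000: 1, 0.78, 0.52, 0.42, 0.34, 0.25
R0 = Σ lx·mx = 0 + 0 + 1.612 + 1.344 + 0.544 + 0.175 = 3.675
Σ x·lx·mx = 10.307; T = 10.307/3.675 = 2.80463…
r ≈ ln(R0)/T = ln(3.675)/2.80463… = 0.46407… → 0.464

0.464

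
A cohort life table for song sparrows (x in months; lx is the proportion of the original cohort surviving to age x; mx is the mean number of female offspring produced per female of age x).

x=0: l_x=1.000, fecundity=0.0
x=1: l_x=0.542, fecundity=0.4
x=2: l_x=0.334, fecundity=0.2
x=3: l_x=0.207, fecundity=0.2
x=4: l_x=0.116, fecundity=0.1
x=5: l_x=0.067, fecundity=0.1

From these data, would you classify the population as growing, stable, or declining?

R0 = Σ lx·mx = 0 + 0.2168 + 0.0668 + 0.0414 + 0.0116 + 0.0067 = 0.3433
R0 < 1, so the population is declining.

declining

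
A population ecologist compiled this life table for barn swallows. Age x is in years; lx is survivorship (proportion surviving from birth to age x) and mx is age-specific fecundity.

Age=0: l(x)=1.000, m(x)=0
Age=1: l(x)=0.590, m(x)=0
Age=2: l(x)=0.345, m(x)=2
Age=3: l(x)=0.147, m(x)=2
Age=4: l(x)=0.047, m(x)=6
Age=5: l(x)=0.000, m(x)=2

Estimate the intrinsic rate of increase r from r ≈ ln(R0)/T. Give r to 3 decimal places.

R0 = Σ lx·mx = 0 + 0 + 0.69 + 0.294 + 0.282 + 0 = 1.266
Σ x·lx·mx = 3.39; T = 3.39/1.266 = 2.67773…
r ≈ ln(R0)/T = ln(1.266)/2.67773… = 0.08808… → 0.088

0.088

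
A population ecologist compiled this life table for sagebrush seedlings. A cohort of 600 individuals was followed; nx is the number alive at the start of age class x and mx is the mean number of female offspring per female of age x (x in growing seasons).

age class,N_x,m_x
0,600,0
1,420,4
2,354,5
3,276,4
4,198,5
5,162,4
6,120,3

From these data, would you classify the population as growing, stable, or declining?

growing

lx = nx/n0 = nx/600: 1, 0.7, 0.59, 0.46, 0.33, 0.27, 0.2
R0 = Σ lx·mx = 0 + 2.8 + 2.95 + 1.84 + 1.65 + 1.08 + 0.6 = 10.92
R0 > 1, so the population is growing.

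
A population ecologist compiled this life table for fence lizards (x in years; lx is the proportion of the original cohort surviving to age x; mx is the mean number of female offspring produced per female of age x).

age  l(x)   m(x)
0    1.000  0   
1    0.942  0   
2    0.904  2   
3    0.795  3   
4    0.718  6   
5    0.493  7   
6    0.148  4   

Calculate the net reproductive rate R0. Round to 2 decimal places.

lx·mx by age: 0, 0, 1.808, 2.385, 4.308, 3.451, 0.592
R0 = Σ lx·mx = 12.544 → 12.54

12.54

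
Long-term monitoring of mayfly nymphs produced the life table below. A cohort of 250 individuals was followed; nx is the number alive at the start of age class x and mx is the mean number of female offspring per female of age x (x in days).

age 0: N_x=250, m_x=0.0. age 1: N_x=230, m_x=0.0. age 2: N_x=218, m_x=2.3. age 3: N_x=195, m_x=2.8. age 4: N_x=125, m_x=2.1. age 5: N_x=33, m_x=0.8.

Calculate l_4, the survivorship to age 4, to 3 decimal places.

0.500

l_4 = n_4/n_0 = 125/250 = 0.5 → 0.500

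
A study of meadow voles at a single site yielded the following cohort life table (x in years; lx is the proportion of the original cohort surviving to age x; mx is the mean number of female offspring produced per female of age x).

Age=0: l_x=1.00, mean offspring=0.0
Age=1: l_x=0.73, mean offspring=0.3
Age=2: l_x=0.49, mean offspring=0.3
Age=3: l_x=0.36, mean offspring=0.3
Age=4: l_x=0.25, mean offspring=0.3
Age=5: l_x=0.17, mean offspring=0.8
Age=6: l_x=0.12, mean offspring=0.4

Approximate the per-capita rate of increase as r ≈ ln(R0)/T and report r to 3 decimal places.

R0 = Σ lx·mx = 0 + 0.219 + 0.147 + 0.108 + 0.075 + 0.136 + 0.048 = 0.733
Σ x·lx·mx = 2.105; T = 2.105/0.733 = 2.87176…
r ≈ ln(R0)/T = ln(0.733)/2.87176… = -0.10816… → -0.108

-0.108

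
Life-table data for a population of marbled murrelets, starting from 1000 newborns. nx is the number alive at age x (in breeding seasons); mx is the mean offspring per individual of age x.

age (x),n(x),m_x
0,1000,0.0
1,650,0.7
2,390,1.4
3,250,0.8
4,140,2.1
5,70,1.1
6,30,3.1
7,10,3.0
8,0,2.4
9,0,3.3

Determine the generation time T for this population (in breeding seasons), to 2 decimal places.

2.64

lx = nx/n0 = nx/1000: 1, 0.65, 0.39, 0.25, 0.14, 0.07, 0.03, 0.01, 0, 0
lx·mx: 0, 0.455, 0.546, 0.2, 0.294, 0.077, 0.093, 0.03, 0, 0 → R0 = 1.695
x·lx·mx: 0, 0.455, 1.092, 0.6, 1.176, 0.385, 0.558, 0.21, 0, 0 → Σ = 4.476
T = 4.476 / 1.695 = 2.640708… → 2.64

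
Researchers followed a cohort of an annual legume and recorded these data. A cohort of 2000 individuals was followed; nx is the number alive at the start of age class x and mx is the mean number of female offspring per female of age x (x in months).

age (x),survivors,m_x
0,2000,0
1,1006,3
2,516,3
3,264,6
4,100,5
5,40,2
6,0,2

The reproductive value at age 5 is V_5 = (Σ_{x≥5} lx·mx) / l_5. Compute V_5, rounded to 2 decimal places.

2.00

lx = nx/n0 = nx/2000: 1, 0.503, 0.258, 0.132, 0.05, 0.02, 0
lx·mx for x ≥ 5: 0.04, 0 → sum = 0.04
V_5 = 0.04 / l_5 = 0.04 / 0.02 = 2 → 2.00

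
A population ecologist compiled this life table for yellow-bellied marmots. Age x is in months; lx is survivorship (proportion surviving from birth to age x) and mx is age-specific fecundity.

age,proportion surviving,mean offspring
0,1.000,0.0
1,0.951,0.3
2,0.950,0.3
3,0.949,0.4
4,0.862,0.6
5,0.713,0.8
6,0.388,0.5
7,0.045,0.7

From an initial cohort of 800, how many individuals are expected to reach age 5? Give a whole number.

570

Expected survivors = N0 · l_5 = 800 × 0.713 = 570.4 → 570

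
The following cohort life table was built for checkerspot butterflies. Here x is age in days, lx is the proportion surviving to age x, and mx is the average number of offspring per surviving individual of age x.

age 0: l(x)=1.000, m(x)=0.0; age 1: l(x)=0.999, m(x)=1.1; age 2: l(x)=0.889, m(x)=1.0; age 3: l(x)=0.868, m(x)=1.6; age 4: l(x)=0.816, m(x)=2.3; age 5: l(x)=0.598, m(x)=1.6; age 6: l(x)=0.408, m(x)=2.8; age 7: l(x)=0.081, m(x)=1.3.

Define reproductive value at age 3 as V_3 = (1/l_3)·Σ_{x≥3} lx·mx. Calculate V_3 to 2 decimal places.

6.30

lx·mx for x ≥ 3: 1.3888, 1.8768, 0.9568, 1.1424, 0.1053 → sum = 5.4701
V_3 = 5.4701 / l_3 = 5.4701 / 0.868 = 6.301959… → 6.30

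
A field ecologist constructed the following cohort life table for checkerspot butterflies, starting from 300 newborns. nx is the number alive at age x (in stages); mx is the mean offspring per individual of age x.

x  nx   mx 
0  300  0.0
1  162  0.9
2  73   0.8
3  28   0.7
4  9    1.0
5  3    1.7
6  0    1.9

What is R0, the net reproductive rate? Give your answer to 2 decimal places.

lx = nx/n0 = nx/300: 1, 0.54, 0.24333…, 0.09333…, 0.03, 0.01, 0
lx·mx by age: 0, 0.486, 0.194667…, 0.065333…, 0.03, 0.017, 0
R0 = Σ lx·mx = 0.793… → 0.79

0.79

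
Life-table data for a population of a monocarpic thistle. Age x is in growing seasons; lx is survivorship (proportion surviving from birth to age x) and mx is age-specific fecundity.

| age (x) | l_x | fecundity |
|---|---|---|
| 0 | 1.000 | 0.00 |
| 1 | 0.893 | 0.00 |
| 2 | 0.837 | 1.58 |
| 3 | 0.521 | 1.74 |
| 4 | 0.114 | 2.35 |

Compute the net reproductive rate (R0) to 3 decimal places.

2.497

lx·mx by age: 0, 0, 1.32246, 0.90654, 0.2679
R0 = Σ lx·mx = 2.4969 → 2.497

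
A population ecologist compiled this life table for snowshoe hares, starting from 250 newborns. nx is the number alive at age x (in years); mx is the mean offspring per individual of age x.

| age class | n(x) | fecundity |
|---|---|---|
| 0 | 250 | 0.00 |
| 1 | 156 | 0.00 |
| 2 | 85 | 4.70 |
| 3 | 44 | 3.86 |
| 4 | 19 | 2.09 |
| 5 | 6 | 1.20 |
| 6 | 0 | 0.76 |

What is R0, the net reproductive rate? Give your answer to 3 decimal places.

2.465

lx = nx/n0 = nx/250: 1, 0.624, 0.34, 0.176, 0.076, 0.024, 0
lx·mx by age: 0, 0, 1.598, 0.67936, 0.15884, 0.0288, 0
R0 = Σ lx·mx = 2.465 → 2.465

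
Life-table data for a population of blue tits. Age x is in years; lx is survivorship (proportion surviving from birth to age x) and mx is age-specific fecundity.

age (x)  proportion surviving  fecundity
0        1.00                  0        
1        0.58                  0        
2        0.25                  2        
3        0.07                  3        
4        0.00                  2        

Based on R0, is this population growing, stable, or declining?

declining

R0 = Σ lx·mx = 0 + 0 + 0.5 + 0.21 + 0 = 0.71
R0 < 1, so the population is declining.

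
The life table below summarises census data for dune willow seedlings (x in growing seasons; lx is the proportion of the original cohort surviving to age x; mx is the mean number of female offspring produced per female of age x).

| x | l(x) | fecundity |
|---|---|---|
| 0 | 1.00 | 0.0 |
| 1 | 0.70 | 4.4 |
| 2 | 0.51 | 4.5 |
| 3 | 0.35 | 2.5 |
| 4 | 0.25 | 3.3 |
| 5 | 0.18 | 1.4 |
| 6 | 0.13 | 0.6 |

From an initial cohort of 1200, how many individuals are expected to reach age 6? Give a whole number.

156

Expected survivors = N0 · l_6 = 1200 × 0.13 = 156 → 156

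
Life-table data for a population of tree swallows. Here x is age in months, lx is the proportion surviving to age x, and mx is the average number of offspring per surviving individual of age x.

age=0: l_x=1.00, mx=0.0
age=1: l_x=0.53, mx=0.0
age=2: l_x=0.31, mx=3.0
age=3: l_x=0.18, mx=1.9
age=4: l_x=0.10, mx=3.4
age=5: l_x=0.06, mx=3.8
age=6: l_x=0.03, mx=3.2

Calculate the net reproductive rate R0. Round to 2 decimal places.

1.94

lx·mx by age: 0, 0, 0.93, 0.342, 0.34, 0.228, 0.096
R0 = Σ lx·mx = 1.936 → 1.94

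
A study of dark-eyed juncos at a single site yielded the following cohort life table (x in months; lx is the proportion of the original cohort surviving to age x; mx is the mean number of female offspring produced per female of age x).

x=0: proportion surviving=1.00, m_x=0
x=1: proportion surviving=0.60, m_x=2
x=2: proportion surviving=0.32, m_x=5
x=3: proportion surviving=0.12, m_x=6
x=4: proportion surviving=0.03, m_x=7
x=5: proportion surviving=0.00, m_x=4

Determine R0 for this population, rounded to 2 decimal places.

lx·mx by age: 0, 1.2, 1.6, 0.72, 0.21, 0
R0 = Σ lx·mx = 3.73 → 3.73

3.73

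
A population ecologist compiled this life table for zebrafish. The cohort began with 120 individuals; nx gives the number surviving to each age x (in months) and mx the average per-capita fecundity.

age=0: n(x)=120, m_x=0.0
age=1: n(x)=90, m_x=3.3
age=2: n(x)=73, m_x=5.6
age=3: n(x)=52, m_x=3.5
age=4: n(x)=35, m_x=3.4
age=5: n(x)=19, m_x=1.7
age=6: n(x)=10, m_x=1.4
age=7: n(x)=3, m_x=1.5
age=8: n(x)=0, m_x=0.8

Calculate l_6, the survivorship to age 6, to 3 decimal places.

0.083

l_6 = n_6/n_0 = 10/120 = 0.083333… → 0.083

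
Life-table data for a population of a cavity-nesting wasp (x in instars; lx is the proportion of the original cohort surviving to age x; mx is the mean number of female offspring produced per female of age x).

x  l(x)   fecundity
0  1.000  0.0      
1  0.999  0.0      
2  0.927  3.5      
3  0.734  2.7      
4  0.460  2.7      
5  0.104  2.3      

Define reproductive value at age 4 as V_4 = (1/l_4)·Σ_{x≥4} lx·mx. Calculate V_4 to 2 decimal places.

lx·mx for x ≥ 4: 1.242, 0.2392 → sum = 1.4812
V_4 = 1.4812 / l_4 = 1.4812 / 0.46 = 3.22 → 3.22

3.22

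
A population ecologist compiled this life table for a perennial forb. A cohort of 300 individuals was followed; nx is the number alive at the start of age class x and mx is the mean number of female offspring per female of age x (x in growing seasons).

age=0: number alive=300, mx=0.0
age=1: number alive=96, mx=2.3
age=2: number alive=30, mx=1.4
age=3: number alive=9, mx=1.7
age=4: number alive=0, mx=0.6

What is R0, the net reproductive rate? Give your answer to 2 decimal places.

lx = nx/n0 = nx/300: 1, 0.32, 0.1, 0.03, 0
lx·mx by age: 0, 0.736, 0.14, 0.051, 0
R0 = Σ lx·mx = 0.927 → 0.93

0.93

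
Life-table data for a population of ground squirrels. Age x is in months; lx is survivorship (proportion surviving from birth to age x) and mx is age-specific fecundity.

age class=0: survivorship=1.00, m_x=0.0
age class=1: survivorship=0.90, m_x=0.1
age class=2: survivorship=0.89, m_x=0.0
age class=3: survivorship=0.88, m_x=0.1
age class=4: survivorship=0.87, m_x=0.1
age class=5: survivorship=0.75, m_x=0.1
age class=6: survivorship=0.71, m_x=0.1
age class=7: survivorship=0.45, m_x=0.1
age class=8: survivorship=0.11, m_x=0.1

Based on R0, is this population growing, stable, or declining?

R0 = Σ lx·mx = 0 + 0.09 + 0 + 0.088 + 0.087 + 0.075 + 0.071 + 0.045 + 0.011 = 0.467
R0 < 1, so the population is declining.

declining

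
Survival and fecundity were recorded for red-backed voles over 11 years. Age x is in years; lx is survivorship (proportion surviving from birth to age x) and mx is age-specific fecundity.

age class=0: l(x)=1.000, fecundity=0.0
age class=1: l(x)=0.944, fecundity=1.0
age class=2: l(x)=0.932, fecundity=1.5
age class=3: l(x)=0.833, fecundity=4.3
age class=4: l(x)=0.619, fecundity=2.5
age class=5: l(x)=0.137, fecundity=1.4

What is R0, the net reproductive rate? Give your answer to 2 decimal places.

7.66

lx·mx by age: 0, 0.944, 1.398, 3.5819, 1.5475, 0.1918
R0 = Σ lx·mx = 7.6632 → 7.66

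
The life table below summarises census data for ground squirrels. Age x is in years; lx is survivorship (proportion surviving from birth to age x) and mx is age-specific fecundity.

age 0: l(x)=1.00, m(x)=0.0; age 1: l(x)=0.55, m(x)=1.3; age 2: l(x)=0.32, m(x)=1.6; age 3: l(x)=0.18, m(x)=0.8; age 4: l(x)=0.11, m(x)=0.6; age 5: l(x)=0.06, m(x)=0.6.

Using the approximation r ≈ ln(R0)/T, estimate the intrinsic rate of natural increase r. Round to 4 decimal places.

R0 = Σ lx·mx = 0 + 0.715 + 0.512 + 0.144 + 0.066 + 0.036 = 1.473
Σ x·lx·mx = 2.615; T = 2.615/1.473 = 1.77529…
r ≈ ln(R0)/T = ln(1.473)/1.77529… = 0.218162… → 0.2182

0.2182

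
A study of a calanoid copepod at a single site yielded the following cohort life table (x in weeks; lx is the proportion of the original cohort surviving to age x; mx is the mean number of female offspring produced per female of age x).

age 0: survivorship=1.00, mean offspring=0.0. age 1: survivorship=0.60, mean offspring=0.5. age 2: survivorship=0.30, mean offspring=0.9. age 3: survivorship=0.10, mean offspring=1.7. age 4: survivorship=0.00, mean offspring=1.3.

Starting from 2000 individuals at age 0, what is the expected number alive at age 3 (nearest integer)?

200

Expected survivors = N0 · l_3 = 2000 × 0.10 = 200 → 200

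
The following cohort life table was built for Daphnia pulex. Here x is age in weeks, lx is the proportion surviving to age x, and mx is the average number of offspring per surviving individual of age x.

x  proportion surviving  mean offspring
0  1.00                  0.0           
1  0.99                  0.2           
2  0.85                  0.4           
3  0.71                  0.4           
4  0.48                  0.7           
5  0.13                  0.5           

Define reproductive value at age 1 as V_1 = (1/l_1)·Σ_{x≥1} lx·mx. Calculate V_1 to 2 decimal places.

lx·mx for x ≥ 1: 0.198, 0.34, 0.284, 0.336, 0.065 → sum = 1.223
V_1 = 1.223 / l_1 = 1.223 / 0.99 = 1.235354… → 1.24

1.24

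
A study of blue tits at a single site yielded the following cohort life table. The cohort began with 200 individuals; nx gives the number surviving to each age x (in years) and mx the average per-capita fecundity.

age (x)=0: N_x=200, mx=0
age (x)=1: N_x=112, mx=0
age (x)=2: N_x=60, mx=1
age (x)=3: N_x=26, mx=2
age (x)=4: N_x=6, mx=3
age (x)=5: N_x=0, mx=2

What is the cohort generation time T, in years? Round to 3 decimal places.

lx = nx/n0 = nx/200: 1, 0.56, 0.3, 0.13, 0.03, 0
lx·mx: 0, 0, 0.3, 0.26, 0.09, 0 → R0 = 0.65
x·lx·mx: 0, 0, 0.6, 0.78, 0.36, 0 → Σ = 1.74
T = 1.74 / 0.65 = 2.676923… → 2.677

2.677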